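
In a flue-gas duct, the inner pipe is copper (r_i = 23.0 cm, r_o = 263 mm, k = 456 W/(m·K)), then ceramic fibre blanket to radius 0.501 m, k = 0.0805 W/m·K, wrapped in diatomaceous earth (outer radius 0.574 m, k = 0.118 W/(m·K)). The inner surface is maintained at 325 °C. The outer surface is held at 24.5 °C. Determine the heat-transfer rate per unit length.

Q' = 206 W/m

Series thermal resistances, inner to outer:
  R'_copper = ln(0.263/0.230)/(2πk) = 0.1341/(2π·456) = 4.680×10^-5 m·K/W
  R'_ceramic fibre blanket = ln(0.501/0.263)/(2πk) = 0.6445/(2π·0.0805) = 1.274 m·K/W
  R'_diatomaceous earth = ln(0.574/0.501)/(2πk) = 0.1360/(2π·0.118) = 0.1835 m·K/W
ΣR = 4.680×10^-5 + 1.274 + 0.1835 = 1.458 m·K/W
Q' = ΔT/ΣR = (325 °C − 24.5 °C)/1.458 = 206 W/m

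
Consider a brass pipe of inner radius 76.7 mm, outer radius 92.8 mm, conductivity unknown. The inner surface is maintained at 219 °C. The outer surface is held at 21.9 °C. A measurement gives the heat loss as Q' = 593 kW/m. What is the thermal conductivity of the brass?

ΣR = ΔT/Q' = |219 − 21.9|/5.93×10^5 = 3.324×10^-4 m·K/W
ln(r₂/r₁)/(2πk) = 3.324×10^-4 ⇒ k = 0.1905/(2π·3.324×10^-4) = 91.2 W/m·K

k = 91.2 W/m·K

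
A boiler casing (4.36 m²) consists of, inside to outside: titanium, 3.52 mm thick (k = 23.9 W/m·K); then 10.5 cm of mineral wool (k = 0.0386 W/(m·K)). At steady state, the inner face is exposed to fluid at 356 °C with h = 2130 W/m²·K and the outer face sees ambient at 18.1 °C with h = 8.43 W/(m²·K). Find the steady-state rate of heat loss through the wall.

Treat each layer as a resistance in series:
  R_conv,in = 1/(hA) = 1/(2130·4.36) = 1.077×10^-4 K/W
  R_titanium = L/(kA) = 0.00352/(23.9·4.36) = 3.378×10^-5 K/W
  R_mineral wool = L/(kA) = 0.105/(0.0386·4.36) = 0.6239 K/W
  R_conv,out = 1/(hA) = 1/(8.43·4.36) = 0.02721 K/W
ΣR = 1.077×10^-4 + 3.378×10^-5 + 0.6239 + 0.02721 = 0.6513 K/W
Q = ΔT/ΣR = (356 °C − 18.1 °C)/0.6513 = 519 W

Q = 519 W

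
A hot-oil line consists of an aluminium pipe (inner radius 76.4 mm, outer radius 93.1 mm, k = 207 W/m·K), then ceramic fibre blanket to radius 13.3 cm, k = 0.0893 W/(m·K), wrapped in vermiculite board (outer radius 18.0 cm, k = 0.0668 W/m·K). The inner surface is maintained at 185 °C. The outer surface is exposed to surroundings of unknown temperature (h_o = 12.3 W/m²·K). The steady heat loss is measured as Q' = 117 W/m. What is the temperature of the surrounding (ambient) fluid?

T_out = 17.8 °C

Series resistances:
  R'_aluminium = ln(0.0931/0.0764)/(2πk) = 0.1977/(2π·207) = 1.520×10^-4 m·K/W
  R'_ceramic fibre blanket = ln(0.133/0.0931)/(2πk) = 0.3567/(2π·0.0893) = 0.6357 m·K/W
  R'_vermiculite board = ln(0.180/0.133)/(2πk) = 0.3026/(2π·0.0668) = 0.7210 m·K/W
  R'_conv,out = 1/(2πr h) = 1/(2π·0.180·12.3) = 0.07189 m·K/W
ΣR = 1.429 m·K/W
ΔT = Q'·ΣR = 117 × 1.429 = 167.2 K
Heat flows outward, so T_out = T_in − ΔT = 185 − 167.2 = 17.8 °C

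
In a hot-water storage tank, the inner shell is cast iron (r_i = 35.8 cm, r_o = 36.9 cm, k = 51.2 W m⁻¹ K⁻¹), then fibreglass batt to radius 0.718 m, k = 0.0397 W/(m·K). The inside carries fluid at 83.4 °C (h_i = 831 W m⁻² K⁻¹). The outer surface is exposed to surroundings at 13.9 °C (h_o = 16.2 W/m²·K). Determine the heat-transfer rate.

Q = 26.2 W

Resistance network (inner→outer):
  R_conv,in = 1/(4πr²h) = 1/(4π·0.358²·831) = 7.472×10^-4 K/W
  R_cast iron = (1/0.358 − 1/0.369)/(4πk) = 0.08327/(4π·51.2) = 1.294×10^-4 K/W
  R_fibreglass batt = (1/0.369 − 1/0.718)/(4πk) = 1.317/(4π·0.0397) = 2.640 K/W
  R_conv,out = 1/(4πr²h) = 1/(4π·0.718²·16.2) = 0.009529 K/W
ΣR = 7.472×10^-4 + 1.294×10^-4 + 2.640 + 0.009529 = 2.650 K/W
Q = ΔT/ΣR = (83.4 °C − 13.9 °C)/2.650 = 26.2 W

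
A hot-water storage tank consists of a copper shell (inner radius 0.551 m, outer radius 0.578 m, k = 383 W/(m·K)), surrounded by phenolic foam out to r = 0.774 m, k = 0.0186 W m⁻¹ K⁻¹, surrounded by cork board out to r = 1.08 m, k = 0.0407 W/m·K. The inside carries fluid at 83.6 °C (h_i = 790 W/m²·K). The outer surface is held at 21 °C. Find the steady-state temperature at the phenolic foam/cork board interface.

Series thermal resistances, inner to outer:
  R_conv,in = 1/(4πr²h) = 1/(4π·0.551²·790) = 3.318×10^-4 K/W
  R_copper = (1/0.551 − 1/0.578)/(4πk) = 0.08478/(4π·383) = 1.761×10^-5 K/W
  R_phenolic foam = (1/0.578 − 1/0.774)/(4πk) = 0.4381/(4π·0.0186) = 1.874 K/W
  R_cork board = (1/0.774 − 1/1.08)/(4πk) = 0.3661/(4π·0.0407) = 0.7157 K/W
ΣR = 3.318×10^-4 + 1.761×10^-5 + 1.874 + 0.7157 = 2.590 K/W
Q = ΔT/ΣR = (83.6 °C − 21 °C)/2.590 = 24.17 W
From the inner boundary to the phenolic foam/cork board interface, ΣR_partial = 1.874 K/W.
T_interface = T_in − Q·ΣR_partial = 83.6 °C − (24.17)(1.874) = 38.3 °C

T = 38.3 °C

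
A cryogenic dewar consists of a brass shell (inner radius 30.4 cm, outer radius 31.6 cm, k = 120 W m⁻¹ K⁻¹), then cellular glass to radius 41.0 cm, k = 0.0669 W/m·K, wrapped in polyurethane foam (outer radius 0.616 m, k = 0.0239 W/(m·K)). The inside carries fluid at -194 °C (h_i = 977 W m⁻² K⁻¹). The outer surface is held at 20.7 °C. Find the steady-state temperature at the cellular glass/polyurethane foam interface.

T = -142 °C

Series thermal resistances, inner to outer:
  R_conv,in = 1/(4πr²h) = 1/(4π·0.304²·977) = 8.813×10^-4 K/W
  R_brass = (1/0.304 − 1/0.316)/(4πk) = 0.1249/(4π·120) = 8.284×10^-5 K/W
  R_cellular glass = (1/0.316 − 1/0.410)/(4πk) = 0.7255/(4π·0.0669) = 0.8630 K/W
  R_polyurethane foam = (1/0.410 − 1/0.616)/(4πk) = 0.8156/(4π·0.0239) = 2.716 K/W
ΣR = 8.813×10^-4 + 8.284×10^-5 + 0.8630 + 2.716 = 3.580 K/W
Q = ΔT/ΣR = (-194 °C − 20.7 °C)/3.580 = -59.97 W
From the inner boundary to the cellular glass/polyurethane foam interface, ΣR_partial = 0.8640 K/W.
T_interface = T_in − Q·ΣR_partial = -194 °C − (-59.97)(0.8640) = -142 °C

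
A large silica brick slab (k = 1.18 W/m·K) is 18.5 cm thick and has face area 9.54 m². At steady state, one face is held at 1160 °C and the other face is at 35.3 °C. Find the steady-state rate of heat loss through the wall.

Q = kA·ΔT/L = 1.18 × 9.54 × |1160 °C − 35.3 °C| / 0.185 = 68400 W

Q = 68400 W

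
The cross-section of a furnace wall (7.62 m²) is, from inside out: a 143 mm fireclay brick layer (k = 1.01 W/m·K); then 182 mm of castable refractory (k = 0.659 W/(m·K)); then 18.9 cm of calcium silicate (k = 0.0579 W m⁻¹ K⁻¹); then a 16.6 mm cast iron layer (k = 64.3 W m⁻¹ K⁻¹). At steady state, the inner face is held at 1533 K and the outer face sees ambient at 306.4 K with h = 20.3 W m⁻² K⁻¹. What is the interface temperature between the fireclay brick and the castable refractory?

T = 1486 K

Series thermal resistances, inner to outer:
  R_fireclay brick = L/(kA) = 0.143/(1.01·7.62) = 0.01858 K/W
  R_castable refractory = L/(kA) = 0.182/(0.659·7.62) = 0.03624 K/W
  R_calcium silicate = L/(kA) = 0.189/(0.0579·7.62) = 0.4284 K/W
  R_cast iron = L/(kA) = 0.0166/(64.3·7.62) = 3.388×10^-5 K/W
  R_conv,out = 1/(hA) = 1/(20.3·7.62) = 0.006465 K/W
ΣR = 0.01858 + 0.03624 + 0.4284 + 3.388×10^-5 + 0.006465 = 0.4897 K/W
Q = ΔT/ΣR = (1533 K − 306.4 K)/0.4897 = 2505 W
From the inner boundary to the fireclay brick/castable refractory interface, ΣR_partial = 0.01858 K/W.
T_interface = T_in − Q·ΣR_partial = 1533 K − (2505)(0.01858) = 1486 K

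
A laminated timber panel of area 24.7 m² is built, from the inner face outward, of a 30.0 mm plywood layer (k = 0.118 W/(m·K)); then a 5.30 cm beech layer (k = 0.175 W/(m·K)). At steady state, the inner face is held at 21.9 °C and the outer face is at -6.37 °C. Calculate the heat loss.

Q = 1250 W

Treat each layer as a resistance in series:
  R_plywood = L/(kA) = 0.0300/(0.118·24.7) = 0.01029 K/W
  R_beech = L/(kA) = 0.0530/(0.175·24.7) = 0.01226 K/W
ΣR = 0.01029 + 0.01226 = 0.02255 K/W
Q = ΔT/ΣR = (21.9 °C − -6.37 °C)/0.02255 = 1250 W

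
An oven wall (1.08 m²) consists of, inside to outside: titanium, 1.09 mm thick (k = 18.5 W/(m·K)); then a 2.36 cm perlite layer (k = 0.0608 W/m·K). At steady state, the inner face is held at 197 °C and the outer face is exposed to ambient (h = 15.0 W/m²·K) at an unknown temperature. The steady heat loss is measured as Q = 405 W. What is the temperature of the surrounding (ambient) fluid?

T_out = 26.4 °C

Sum the resistances:
  R_titanium = L/(kA) = 0.00109/(18.5·1.08) = 5.455×10^-5 K/W
  R_perlite = L/(kA) = 0.0236/(0.0608·1.08) = 0.3594 K/W
  R_conv,out = 1/(hA) = 1/(15.0·1.08) = 0.06173 K/W
ΣR = 0.4212 K/W
ΔT = Q·ΣR = 405 × 0.4212 = 170.6 K
Heat flows outward, so T_out = T_in − ΔT = 197 − 170.6 = 26.4 °C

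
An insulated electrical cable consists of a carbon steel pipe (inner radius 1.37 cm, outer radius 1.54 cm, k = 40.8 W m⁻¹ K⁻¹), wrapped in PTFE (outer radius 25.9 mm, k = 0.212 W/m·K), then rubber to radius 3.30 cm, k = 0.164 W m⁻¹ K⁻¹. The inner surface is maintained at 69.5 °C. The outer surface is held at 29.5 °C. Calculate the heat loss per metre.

Treat each layer as a resistance in series:
  R'_carbon steel = ln(0.0154/0.0137)/(2πk) = 0.1170/(2π·40.8) = 4.563×10^-4 m·K/W
  R'_PTFE = ln(0.0259/0.0154)/(2πk) = 0.5199/(2π·0.212) = 0.3903 m·K/W
  R'_rubber = ln(0.0330/0.0259)/(2πk) = 0.2423/(2π·0.164) = 0.2351 m·K/W
ΣR = 4.563×10^-4 + 0.3903 + 0.2351 = 0.6259 m·K/W
Q' = ΔT/ΣR = (69.5 °C − 29.5 °C)/0.6259 = 63.9 W/m

Q' = 63.9 W/m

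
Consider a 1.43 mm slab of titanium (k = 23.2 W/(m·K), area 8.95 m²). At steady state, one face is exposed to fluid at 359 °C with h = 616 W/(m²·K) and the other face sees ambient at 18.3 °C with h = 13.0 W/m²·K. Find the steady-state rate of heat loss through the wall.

Resistance network (inner→outer):
  R_conv,in = 1/(hA) = 1/(616·8.95) = 1.814×10^-4 K/W
  R_titanium = L/(kA) = 0.00143/(23.2·8.95) = 6.887×10^-6 K/W
  R_conv,out = 1/(hA) = 1/(13.0·8.95) = 0.008595 K/W
ΣR = 1.814×10^-4 + 6.887×10^-6 + 0.008595 = 0.008783 K/W
Q = ΔT/ΣR = (359 °C − 18.3 °C)/0.008783 = 38800 W

Q = 38.8 kW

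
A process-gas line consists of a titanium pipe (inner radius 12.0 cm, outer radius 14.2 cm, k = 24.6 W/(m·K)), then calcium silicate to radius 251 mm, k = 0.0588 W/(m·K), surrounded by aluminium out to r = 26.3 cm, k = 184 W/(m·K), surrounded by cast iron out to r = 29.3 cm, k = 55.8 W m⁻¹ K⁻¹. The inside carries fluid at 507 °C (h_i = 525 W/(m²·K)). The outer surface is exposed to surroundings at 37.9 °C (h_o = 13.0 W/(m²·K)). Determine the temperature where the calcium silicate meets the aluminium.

T = 50.3 °C

Series thermal resistances, inner to outer:
  R'_conv,in = 1/(2πr h) = 1/(2π·0.120·525) = 0.002526 m·K/W
  R'_titanium = ln(0.142/0.120)/(2πk) = 0.1683/(2π·24.6) = 0.001089 m·K/W
  R'_calcium silicate = ln(0.251/0.142)/(2πk) = 0.5696/(2π·0.0588) = 1.542 m·K/W
  R'_aluminium = ln(0.263/0.251)/(2πk) = 0.04670/(2π·184) = 4.040×10^-5 m·K/W
  R'_cast iron = ln(0.293/0.263)/(2πk) = 0.1080/(2π·55.8) = 3.081×10^-4 m·K/W
  R'_conv,out = 1/(2πr h) = 1/(2π·0.293·13.0) = 0.04178 m·K/W
ΣR = 0.002526 + 0.001089 + 1.542 + 4.040×10^-5 + 3.081×10^-4 + 0.04178 = 1.588 m·K/W
Q' = ΔT/ΣR = (507 °C − 37.9 °C)/1.588 = 295.4 W/m
From the inner boundary to the calcium silicate/aluminium interface, ΣR_partial = 1.546 m·K/W.
T_interface = T_in − Q'·ΣR_partial = 507 °C − (295.4)(1.546) = 50.3 °C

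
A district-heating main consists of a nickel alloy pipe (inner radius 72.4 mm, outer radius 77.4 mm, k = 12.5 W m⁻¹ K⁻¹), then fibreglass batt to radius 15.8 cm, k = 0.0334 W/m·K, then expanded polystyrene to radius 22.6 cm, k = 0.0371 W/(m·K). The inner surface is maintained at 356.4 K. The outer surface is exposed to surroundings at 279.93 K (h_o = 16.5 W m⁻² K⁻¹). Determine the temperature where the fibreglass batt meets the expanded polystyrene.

Resistance network (inner→outer):
  R'_nickel alloy = ln(0.0774/0.0724)/(2πk) = 0.06678/(2π·12.5) = 8.503×10^-4 m·K/W
  R'_fibreglass batt = ln(0.158/0.0774)/(2πk) = 0.7136/(2π·0.0334) = 3.400 m·K/W
  R'_expanded polystyrene = ln(0.226/0.158)/(2πk) = 0.3579/(2π·0.0371) = 1.536 m·K/W
  R'_conv,out = 1/(2πr h) = 1/(2π·0.226·16.5) = 0.04268 m·K/W
ΣR = 8.503×10^-4 + 3.400 + 1.536 + 0.04268 = 4.980 m·K/W
Q' = ΔT/ΣR = (356.4 K − 279.93 K)/4.980 = 15.36 W/m
From the inner boundary to the fibreglass batt/expanded polystyrene interface, ΣR_partial = 3.401 m·K/W.
T_interface = T_in − Q'·ΣR_partial = 356.4 K − (15.36)(3.401) = 304.2 K

T = 304.2 K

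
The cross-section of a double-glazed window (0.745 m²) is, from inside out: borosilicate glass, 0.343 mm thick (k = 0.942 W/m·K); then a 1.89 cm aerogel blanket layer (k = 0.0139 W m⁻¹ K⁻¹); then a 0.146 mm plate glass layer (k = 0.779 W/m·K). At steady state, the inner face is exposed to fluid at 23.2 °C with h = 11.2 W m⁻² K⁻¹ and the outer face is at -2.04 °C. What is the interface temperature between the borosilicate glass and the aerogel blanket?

T = 21.6 °C

Resistance network (inner→outer):
  R_conv,in = 1/(hA) = 1/(11.2·0.745) = 0.1198 K/W
  R_borosilicate glass = L/(kA) = 3.43×10^-4/(0.942·0.745) = 4.888×10^-4 K/W
  R_aerogel blanket = L/(kA) = 0.0189/(0.0139·0.745) = 1.825 K/W
  R_plate glass = L/(kA) = 1.46×10^-4/(0.779·0.745) = 2.516×10^-4 K/W
ΣR = 0.1198 + 4.888×10^-4 + 1.825 + 2.516×10^-4 = 1.946 K/W
Q = ΔT/ΣR = (23.2 °C − -2.04 °C)/1.946 = 12.97 W
From the inner boundary to the borosilicate glass/aerogel blanket interface, ΣR_partial = 0.1203 K/W.
T_interface = T_in − Q·ΣR_partial = 23.2 °C − (12.97)(0.1203) = 21.6 °C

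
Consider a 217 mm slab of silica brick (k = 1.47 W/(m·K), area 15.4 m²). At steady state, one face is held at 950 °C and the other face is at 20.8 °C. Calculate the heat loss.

Q = kA·ΔT/L = 1.47 × 15.4 × |950 °C − 20.8 °C| / 0.217 = 96900 W

Q = 96.9 kW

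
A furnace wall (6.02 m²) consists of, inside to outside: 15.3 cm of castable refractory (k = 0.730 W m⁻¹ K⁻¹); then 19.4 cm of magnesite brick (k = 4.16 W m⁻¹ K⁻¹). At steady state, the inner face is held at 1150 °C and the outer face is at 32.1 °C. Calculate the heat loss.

Series thermal resistances, inner to outer:
  R_castable refractory = L/(kA) = 0.153/(0.730·6.02) = 0.03482 K/W
  R_magnesite brick = L/(kA) = 0.194/(4.16·6.02) = 0.007747 K/W
ΣR = 0.03482 + 0.007747 = 0.04257 K/W
Q = ΔT/ΣR = (1150 °C − 32.1 °C)/0.04257 = 26300 W

Q = 26300 W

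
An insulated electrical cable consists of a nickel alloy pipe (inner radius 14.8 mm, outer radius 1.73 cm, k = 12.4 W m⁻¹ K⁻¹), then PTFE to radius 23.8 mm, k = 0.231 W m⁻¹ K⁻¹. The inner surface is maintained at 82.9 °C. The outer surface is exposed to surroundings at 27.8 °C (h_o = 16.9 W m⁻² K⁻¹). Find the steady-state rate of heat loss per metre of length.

Resistance network (inner→outer):
  R'_nickel alloy = ln(0.0173/0.0148)/(2πk) = 0.1561/(2π·12.4) = 0.002003 m·K/W
  R'_PTFE = ln(0.0238/0.0173)/(2πk) = 0.3190/(2π·0.231) = 0.2198 m·K/W
  R'_conv,out = 1/(2πr h) = 1/(2π·0.0238·16.9) = 0.3957 m·K/W
ΣR = 0.002003 + 0.2198 + 0.3957 = 0.6175 m·K/W
Q' = ΔT/ΣR = (82.9 °C − 27.8 °C)/0.6175 = 89.2 W/m

Q' = 89.2 W/m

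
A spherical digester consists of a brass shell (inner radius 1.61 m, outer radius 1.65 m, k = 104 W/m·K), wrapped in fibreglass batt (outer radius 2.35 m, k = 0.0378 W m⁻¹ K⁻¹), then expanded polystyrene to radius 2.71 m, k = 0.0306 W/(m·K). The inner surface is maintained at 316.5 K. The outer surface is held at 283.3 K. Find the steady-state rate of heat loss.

Q = 63.0 W

Resistance network (inner→outer):
  R_brass = (1/1.61 − 1/1.65)/(4πk) = 0.01506/(4π·104) = 1.152×10^-5 K/W
  R_fibreglass batt = (1/1.65 − 1/2.35)/(4πk) = 0.1805/(4π·0.0378) = 0.3801 K/W
  R_expanded polystyrene = (1/2.35 − 1/2.71)/(4πk) = 0.05653/(4π·0.0306) = 0.1470 K/W
ΣR = 1.152×10^-5 + 0.3801 + 0.1470 = 0.5271 K/W
Q = ΔT/ΣR = (316.5 K − 283.3 K)/0.5271 = 63.0 W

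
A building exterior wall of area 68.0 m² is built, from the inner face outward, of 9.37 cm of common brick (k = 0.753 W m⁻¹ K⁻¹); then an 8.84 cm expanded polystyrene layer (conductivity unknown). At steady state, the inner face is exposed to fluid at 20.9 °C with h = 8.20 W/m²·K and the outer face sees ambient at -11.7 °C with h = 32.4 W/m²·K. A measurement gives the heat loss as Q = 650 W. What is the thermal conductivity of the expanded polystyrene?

ΣR = ΔT/Q = |20.9 − -11.7|/650 = 0.05015 K/W
Known resistances:
  R_conv,in = 1/(hA) = 1/(8.20·68.0) = 0.001793 K/W
  R_common brick = L/(kA) = 0.0937/(0.753·68.0) = 0.001830 K/W
  R_conv,out = 1/(hA) = 1/(32.4·68.0) = 4.539×10^-4 K/W
R_expanded polystyrene = ΣR − ΣR_known = 0.05015 − 0.004077 = 0.04607 K/W
L/(kA) = 0.04607 ⇒ k = 0.0884/(0.04607·68.0) = 0.0282 W/m·K

k = 0.0282 W/m·K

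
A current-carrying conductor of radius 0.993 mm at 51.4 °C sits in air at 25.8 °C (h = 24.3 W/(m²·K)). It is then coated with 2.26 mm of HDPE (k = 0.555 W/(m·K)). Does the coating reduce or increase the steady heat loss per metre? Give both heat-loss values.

Critical radius for a cylinder: r_cr = k/h = 0.0228 m = 2.28 cm.
Outer radius after coating: r₂ = 9.93×10^-4 + 0.00226 = 0.003253 m.
Since r₁ < r_cr and r₂ ≤ r_cr, the coating moves toward the maximum at r_cr — heat loss rises.
Bare: R = 1/(2πr₁h) = 6.596 m·K/W; Q = 25.6/6.596 = 3.88 W/m.
Coated: R = R_cond + R_conv = 2.354 m·K/W; Q = 25.6/2.354 = 10.9 W/m.

increases: 3.88 → 10.9 W/m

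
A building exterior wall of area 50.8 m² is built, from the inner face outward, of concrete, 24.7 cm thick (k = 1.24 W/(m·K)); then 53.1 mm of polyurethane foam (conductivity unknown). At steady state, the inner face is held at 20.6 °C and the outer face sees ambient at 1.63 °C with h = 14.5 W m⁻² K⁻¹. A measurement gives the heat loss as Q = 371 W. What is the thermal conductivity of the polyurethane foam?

k = 0.0228 W/m·K

ΣR = ΔT/Q = |20.6 − 1.63|/371 = 0.05113 K/W
Known resistances:
  R_concrete = L/(kA) = 0.247/(1.24·50.8) = 0.003921 K/W
  R_conv,out = 1/(hA) = 1/(14.5·50.8) = 0.001358 K/W
R_polyurethane foam = ΣR − ΣR_known = 0.05113 − 0.005279 = 0.04585 K/W
L/(kA) = 0.04585 ⇒ k = 0.0531/(0.04585·50.8) = 0.0228 W/m·K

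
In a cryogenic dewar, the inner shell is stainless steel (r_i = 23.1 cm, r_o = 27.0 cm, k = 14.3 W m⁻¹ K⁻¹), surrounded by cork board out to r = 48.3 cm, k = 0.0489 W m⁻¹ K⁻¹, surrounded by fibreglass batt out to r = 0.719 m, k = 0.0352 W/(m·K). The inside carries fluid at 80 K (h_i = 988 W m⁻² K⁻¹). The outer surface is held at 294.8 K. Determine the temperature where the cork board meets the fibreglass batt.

T = 216.2 K

Treat each layer as a resistance in series:
  R_conv,in = 1/(4πr²h) = 1/(4π·0.231²·988) = 0.001509 K/W
  R_stainless steel = (1/0.231 − 1/0.270)/(4πk) = 0.6253/(4π·14.3) = 0.003480 K/W
  R_cork board = (1/0.270 − 1/0.483)/(4πk) = 1.633/(4π·0.0489) = 2.658 K/W
  R_fibreglass batt = (1/0.483 − 1/0.719)/(4πk) = 0.6796/(4π·0.0352) = 1.536 K/W
ΣR = 0.001509 + 0.003480 + 2.658 + 1.536 = 4.199 K/W
Q = ΔT/ΣR = (80 K − 294.8 K)/4.199 = -51.16 W
From the inner boundary to the cork board/fibreglass batt interface, ΣR_partial = 2.663 K/W.
T_interface = T_in − Q·ΣR_partial = 80 K − (-51.16)(2.663) = 216.2 K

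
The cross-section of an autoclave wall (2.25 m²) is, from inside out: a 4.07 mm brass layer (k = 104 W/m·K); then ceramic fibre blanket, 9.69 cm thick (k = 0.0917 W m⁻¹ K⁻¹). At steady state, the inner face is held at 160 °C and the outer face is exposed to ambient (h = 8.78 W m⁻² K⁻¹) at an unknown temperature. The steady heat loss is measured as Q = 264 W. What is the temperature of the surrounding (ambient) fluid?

T_out = 22.6 °C

Sum the resistances:
  R_brass = L/(kA) = 0.00407/(104·2.25) = 1.739×10^-5 K/W
  R_ceramic fibre blanket = L/(kA) = 0.0969/(0.0917·2.25) = 0.4696 K/W
  R_conv,out = 1/(hA) = 1/(8.78·2.25) = 0.05062 K/W
ΣR = 0.5203 K/W
ΔT = Q·ΣR = 264 × 0.5203 = 137.4 K
Heat flows outward, so T_out = T_in − ΔT = 160 − 137.4 = 22.6 °C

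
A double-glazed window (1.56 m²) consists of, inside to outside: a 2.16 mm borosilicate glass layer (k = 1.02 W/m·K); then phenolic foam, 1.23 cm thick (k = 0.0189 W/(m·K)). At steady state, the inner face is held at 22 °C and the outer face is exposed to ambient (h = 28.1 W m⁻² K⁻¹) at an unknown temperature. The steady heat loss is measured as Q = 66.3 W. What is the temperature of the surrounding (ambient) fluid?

Series resistances:
  R_borosilicate glass = L/(kA) = 0.00216/(1.02·1.56) = 0.001357 K/W
  R_phenolic foam = L/(kA) = 0.0123/(0.0189·1.56) = 0.4172 K/W
  R_conv,out = 1/(hA) = 1/(28.1·1.56) = 0.02281 K/W
ΣR = 0.4413 K/W
ΔT = Q·ΣR = 66.3 × 0.4413 = 29.26 K
Heat flows outward, so T_out = T_in − ΔT = 22 − 29.26 = -7.26 °C

T_out = -7.26 °C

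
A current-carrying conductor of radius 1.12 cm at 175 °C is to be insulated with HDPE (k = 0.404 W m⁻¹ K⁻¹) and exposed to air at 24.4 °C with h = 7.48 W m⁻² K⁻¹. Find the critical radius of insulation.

For a cylinder, r_cr = k_ins/h = 0.404/7.48 = 0.0540 m = 5.40 cm

r_cr = 5.40 cm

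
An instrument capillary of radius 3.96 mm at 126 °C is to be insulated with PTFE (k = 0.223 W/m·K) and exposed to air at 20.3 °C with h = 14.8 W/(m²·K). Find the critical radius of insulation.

For a cylinder, r_cr = k_ins/h = 0.223/14.8 = 0.0151 m = 1.51 cm

r_cr = 1.51 cm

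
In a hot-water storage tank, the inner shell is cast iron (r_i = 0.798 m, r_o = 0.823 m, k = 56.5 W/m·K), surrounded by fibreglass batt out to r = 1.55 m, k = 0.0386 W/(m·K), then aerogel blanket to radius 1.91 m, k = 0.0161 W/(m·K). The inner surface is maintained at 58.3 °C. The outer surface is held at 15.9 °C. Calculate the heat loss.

Series thermal resistances, inner to outer:
  R_cast iron = (1/0.798 − 1/0.823)/(4πk) = 0.03807/(4π·56.5) = 5.361×10^-5 K/W
  R_fibreglass batt = (1/0.823 − 1/1.55)/(4πk) = 0.5699/(4π·0.0386) = 1.175 K/W
  R_aerogel blanket = (1/1.55 − 1/1.91)/(4πk) = 0.1216/(4π·0.0161) = 0.6010 K/W
ΣR = 5.361×10^-5 + 1.175 + 0.6010 = 1.776 K/W
Q = ΔT/ΣR = (58.3 °C − 15.9 °C)/1.776 = 23.9 W

Q = 23.9 W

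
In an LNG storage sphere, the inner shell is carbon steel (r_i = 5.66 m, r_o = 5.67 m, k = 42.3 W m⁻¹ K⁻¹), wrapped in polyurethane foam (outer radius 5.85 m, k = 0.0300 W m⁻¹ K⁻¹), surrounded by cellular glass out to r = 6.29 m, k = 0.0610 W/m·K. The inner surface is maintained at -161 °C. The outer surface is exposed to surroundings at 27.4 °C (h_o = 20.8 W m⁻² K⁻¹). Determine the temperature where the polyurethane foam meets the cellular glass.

T = -70.9 °C

Series thermal resistances, inner to outer:
  R_carbon steel = (1/5.66 − 1/5.67)/(4πk) = 3.116×10^-4/(4π·42.3) = 5.862×10^-7 K/W
  R_polyurethane foam = (1/5.67 − 1/5.85)/(4πk) = 0.005427/(4π·0.0300) = 0.01439 K/W
  R_cellular glass = (1/5.85 − 1/6.29)/(4πk) = 0.01196/(4π·0.0610) = 0.01560 K/W
  R_conv,out = 1/(4πr²h) = 1/(4π·6.29²·20.8) = 9.670×10^-5 K/W
ΣR = 5.862×10^-7 + 0.01439 + 0.01560 + 9.670×10^-5 = 0.03009 K/W
Q = ΔT/ΣR = (-161 °C − 27.4 °C)/0.03009 = -6261 W
From the inner boundary to the polyurethane foam/cellular glass interface, ΣR_partial = 0.01439 K/W.
T_interface = T_in − Q·ΣR_partial = -161 °C − (-6261)(0.01439) = -70.9 °C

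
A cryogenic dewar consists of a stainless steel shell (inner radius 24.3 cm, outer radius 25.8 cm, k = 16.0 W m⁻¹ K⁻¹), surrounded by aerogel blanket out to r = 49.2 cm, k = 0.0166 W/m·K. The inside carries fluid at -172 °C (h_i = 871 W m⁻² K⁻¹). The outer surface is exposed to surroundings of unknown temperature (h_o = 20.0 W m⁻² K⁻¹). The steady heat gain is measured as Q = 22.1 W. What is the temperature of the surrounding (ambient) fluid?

Series resistances:
  R_conv,in = 1/(4πr²h) = 1/(4π·0.243²·871) = 0.001547 K/W
  R_stainless steel = (1/0.243 − 1/0.258)/(4πk) = 0.2393/(4π·16.0) = 0.001190 K/W
  R_aerogel blanket = (1/0.258 − 1/0.492)/(4πk) = 1.843/(4π·0.0166) = 8.837 K/W
  R_conv,out = 1/(4πr²h) = 1/(4π·0.492²·20.0) = 0.01644 K/W
ΣR = 8.856 K/W
ΔT = Q·ΣR = 22.1 × 8.856 = 195.7 K
Heat flows inward, so T_out = T_in + ΔT = -172 + 195.7 = 23.7 °C

T_out = 23.7 °C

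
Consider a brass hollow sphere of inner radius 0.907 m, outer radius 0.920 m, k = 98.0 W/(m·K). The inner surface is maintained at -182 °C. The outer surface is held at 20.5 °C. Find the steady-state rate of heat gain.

Q = 4πk·ΔT/(1/r₁ − 1/r₂) = 4π × 98.0 × 202.5 / (1/0.907 − 1/0.920) = 1.60×10^7 W

Q = 1.60×10^7 W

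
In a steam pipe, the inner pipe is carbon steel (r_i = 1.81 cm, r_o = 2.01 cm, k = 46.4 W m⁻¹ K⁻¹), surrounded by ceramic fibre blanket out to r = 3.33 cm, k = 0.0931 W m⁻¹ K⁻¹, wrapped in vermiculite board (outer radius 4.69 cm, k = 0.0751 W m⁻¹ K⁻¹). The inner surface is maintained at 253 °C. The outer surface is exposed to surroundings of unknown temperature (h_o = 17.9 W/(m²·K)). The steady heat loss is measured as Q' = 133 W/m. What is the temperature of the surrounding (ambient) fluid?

T_out = 16.4 °C

Sum the resistances:
  R'_carbon steel = ln(0.0201/0.0181)/(2πk) = 0.1048/(2π·46.4) = 3.595×10^-4 m·K/W
  R'_ceramic fibre blanket = ln(0.0333/0.0201)/(2πk) = 0.5048/(2π·0.0931) = 0.8630 m·K/W
  R'_vermiculite board = ln(0.0469/0.0333)/(2πk) = 0.3425/(2π·0.0751) = 0.7258 m·K/W
  R'_conv,out = 1/(2πr h) = 1/(2π·0.0469·17.9) = 0.1896 m·K/W
ΣR = 1.779 m·K/W
ΔT = Q'·ΣR = 133 × 1.779 = 236.6 K
Heat flows outward, so T_out = T_in − ΔT = 253 − 236.6 = 16.4 °C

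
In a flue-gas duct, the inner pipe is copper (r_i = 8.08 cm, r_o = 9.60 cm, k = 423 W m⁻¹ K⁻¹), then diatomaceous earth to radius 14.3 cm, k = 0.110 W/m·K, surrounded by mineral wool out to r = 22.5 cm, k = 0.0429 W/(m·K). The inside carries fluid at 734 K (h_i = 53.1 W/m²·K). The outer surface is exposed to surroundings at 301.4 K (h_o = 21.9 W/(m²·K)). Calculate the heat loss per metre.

Treat each layer as a resistance in series:
  R'_conv,in = 1/(2πr h) = 1/(2π·0.0808·53.1) = 0.03709 m·K/W
  R'_copper = ln(0.0960/0.0808)/(2πk) = 0.1724/(2π·423) = 6.486×10^-5 m·K/W
  R'_diatomaceous earth = ln(0.143/0.0960)/(2πk) = 0.3985/(2π·0.110) = 0.5766 m·K/W
  R'_mineral wool = ln(0.225/0.143)/(2πk) = 0.4533/(2π·0.0429) = 1.682 m·K/W
  R'_conv,out = 1/(2πr h) = 1/(2π·0.225·21.9) = 0.03230 m·K/W
ΣR = 0.03709 + 6.486×10^-5 + 0.5766 + 1.682 + 0.03230 = 2.328 m·K/W
Q' = ΔT/ΣR = (734 K − 301.4 K)/2.328 = 186 W/m

Q' = 186 W/m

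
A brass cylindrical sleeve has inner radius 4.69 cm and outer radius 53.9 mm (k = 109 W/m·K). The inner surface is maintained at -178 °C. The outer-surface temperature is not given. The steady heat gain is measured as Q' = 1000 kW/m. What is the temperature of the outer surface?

Sum the resistances:
  R'_brass = ln(0.0539/0.0469)/(2πk) = 0.1391/(2π·109) = 2.031×10^-4 m·K/W
ΣR = 2.031×10^-4 m·K/W
ΔT = Q'·ΣR = 1.00×10^6 × 2.031×10^-4 = 203.1 K
Heat flows inward, so T_out = T_in + ΔT = -178 + 203.1 = 25.1 °C

T_out = 25.1 °C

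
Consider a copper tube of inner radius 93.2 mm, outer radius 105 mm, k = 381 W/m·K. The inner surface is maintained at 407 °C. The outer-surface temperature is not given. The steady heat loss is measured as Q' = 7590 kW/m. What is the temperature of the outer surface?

T_out = 29.0 °C

Sum the resistances:
  R'_copper = ln(0.105/0.0932)/(2πk) = 0.1192/(2π·381) = 4.980×10^-5 m·K/W
ΣR = 4.980×10^-5 m·K/W
ΔT = Q'·ΣR = 7.59×10^6 × 4.980×10^-5 = 378.0 K
Heat flows outward, so T_out = T_in − ΔT = 407 − 378.0 = 29.0 °C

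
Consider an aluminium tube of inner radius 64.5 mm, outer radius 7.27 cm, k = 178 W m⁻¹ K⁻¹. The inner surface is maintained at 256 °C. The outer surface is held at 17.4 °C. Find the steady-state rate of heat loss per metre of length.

Q' = 2πk·ΔT/ln(r₂/r₁) = 2π × 178 × 238.6 / ln(0.0727/0.0645) = 2.23×10^6 W/m

Q' = 2230 kW/m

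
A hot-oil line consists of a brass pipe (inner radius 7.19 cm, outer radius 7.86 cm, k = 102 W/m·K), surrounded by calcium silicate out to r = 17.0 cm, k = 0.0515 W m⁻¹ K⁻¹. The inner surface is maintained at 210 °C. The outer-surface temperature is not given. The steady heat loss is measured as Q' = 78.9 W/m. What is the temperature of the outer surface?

T_out = 21.9 °C

Sum the resistances:
  R'_brass = ln(0.0786/0.0719)/(2πk) = 0.08910/(2π·102) = 1.390×10^-4 m·K/W
  R'_calcium silicate = ln(0.170/0.0786)/(2πk) = 0.7714/(2π·0.0515) = 2.384 m·K/W
ΣR = 2.384 m·K/W
ΔT = Q'·ΣR = 78.9 × 2.384 = 188.1 K
Heat flows outward, so T_out = T_in − ΔT = 210 − 188.1 = 21.9 °C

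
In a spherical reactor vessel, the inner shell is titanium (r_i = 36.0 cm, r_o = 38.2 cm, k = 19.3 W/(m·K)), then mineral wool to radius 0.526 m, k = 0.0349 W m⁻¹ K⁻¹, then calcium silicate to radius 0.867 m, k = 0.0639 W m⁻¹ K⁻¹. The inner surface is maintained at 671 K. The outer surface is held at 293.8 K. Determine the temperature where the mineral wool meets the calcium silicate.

T = 431 K

Treat each layer as a resistance in series:
  R_titanium = (1/0.360 − 1/0.382)/(4πk) = 0.1600/(4π·19.3) = 6.596×10^-4 K/W
  R_mineral wool = (1/0.382 − 1/0.526)/(4πk) = 0.7167/(4π·0.0349) = 1.634 K/W
  R_calcium silicate = (1/0.526 − 1/0.867)/(4πk) = 0.7477/(4π·0.0639) = 0.9312 K/W
ΣR = 6.596×10^-4 + 1.634 + 0.9312 = 2.566 K/W
Q = ΔT/ΣR = (671 K − 293.8 K)/2.566 = 147.0 W
From the inner boundary to the mineral wool/calcium silicate interface, ΣR_partial = 1.635 K/W.
T_interface = T_in − Q·ΣR_partial = 671 K − (147.0)(1.635) = 431 K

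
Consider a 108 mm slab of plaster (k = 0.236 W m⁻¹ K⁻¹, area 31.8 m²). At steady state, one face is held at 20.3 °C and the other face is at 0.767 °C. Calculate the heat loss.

Q = 1360 W

Q = kA·ΔT/L = 0.236 × 31.8 × |20.3 °C − 0.767 °C| / 0.108 = 1360 W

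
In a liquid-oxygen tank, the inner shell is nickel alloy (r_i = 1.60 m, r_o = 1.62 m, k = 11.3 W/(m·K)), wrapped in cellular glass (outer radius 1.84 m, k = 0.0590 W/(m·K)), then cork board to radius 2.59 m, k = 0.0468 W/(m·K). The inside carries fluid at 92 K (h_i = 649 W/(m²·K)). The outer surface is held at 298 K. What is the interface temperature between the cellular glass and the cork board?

T = 148 K

Treat each layer as a resistance in series:
  R_conv,in = 1/(4πr²h) = 1/(4π·1.60²·649) = 4.790×10^-5 K/W
  R_nickel alloy = (1/1.60 − 1/1.62)/(4πk) = 0.007716/(4π·11.3) = 5.434×10^-5 K/W
  R_cellular glass = (1/1.62 − 1/1.84)/(4πk) = 0.07381/(4π·0.0590) = 0.09955 K/W
  R_cork board = (1/1.84 − 1/2.59)/(4πk) = 0.1574/(4π·0.0468) = 0.2676 K/W
ΣR = 4.790×10^-5 + 5.434×10^-5 + 0.09955 + 0.2676 = 0.3673 K/W
Q = ΔT/ΣR = (92 K − 298 K)/0.3673 = -560.8 W
From the inner boundary to the cellular glass/cork board interface, ΣR_partial = 0.09965 K/W.
T_interface = T_in − Q·ΣR_partial = 92 K − (-560.8)(0.09965) = 148 K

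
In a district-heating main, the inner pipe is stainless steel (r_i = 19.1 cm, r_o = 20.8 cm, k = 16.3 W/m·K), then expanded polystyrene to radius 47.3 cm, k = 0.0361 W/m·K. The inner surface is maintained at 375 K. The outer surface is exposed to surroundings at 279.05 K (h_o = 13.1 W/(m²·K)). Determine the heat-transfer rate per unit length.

Q' = 26.3 W/m

Series thermal resistances, inner to outer:
  R'_stainless steel = ln(0.208/0.191)/(2πk) = 0.08526/(2π·16.3) = 8.325×10^-4 m·K/W
  R'_expanded polystyrene = ln(0.473/0.208)/(2πk) = 0.8216/(2π·0.0361) = 3.622 m·K/W
  R'_conv,out = 1/(2πr h) = 1/(2π·0.473·13.1) = 0.02569 m·K/W
ΣR = 8.325×10^-4 + 3.622 + 0.02569 = 3.649 m·K/W
Q' = ΔT/ΣR = (375 K − 279.05 K)/3.649 = 26.3 W/m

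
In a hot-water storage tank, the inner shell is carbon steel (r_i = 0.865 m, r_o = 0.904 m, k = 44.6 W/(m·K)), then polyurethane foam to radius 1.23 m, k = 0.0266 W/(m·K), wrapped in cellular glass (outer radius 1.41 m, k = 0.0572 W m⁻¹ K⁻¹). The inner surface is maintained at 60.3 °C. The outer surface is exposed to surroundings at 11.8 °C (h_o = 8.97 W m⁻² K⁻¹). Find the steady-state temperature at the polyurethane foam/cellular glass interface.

Resistance network (inner→outer):
  R_carbon steel = (1/0.865 − 1/0.904)/(4πk) = 0.04987/(4π·44.6) = 8.899×10^-5 K/W
  R_polyurethane foam = (1/0.904 − 1/1.23)/(4πk) = 0.2932/(4π·0.0266) = 0.8771 K/W
  R_cellular glass = (1/1.23 − 1/1.41)/(4πk) = 0.1038/(4π·0.0572) = 0.1444 K/W
  R_conv,out = 1/(4πr²h) = 1/(4π·1.41²·8.97) = 0.004462 K/W
ΣR = 8.899×10^-5 + 0.8771 + 0.1444 + 0.004462 = 1.026 K/W
Q = ΔT/ΣR = (60.3 °C − 11.8 °C)/1.026 = 47.27 W
From the inner boundary to the polyurethane foam/cellular glass interface, ΣR_partial = 0.8772 K/W.
T_interface = T_in − Q·ΣR_partial = 60.3 °C − (47.27)(0.8772) = 18.8 °C

T = 18.8 °C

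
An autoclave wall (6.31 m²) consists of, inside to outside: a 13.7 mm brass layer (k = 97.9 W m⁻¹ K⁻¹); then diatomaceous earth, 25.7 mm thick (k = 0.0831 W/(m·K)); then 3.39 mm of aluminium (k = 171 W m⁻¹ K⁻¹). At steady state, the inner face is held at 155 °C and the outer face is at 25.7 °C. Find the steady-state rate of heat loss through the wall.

Treat each layer as a resistance in series:
  R_brass = L/(kA) = 0.0137/(97.9·6.31) = 2.218×10^-5 K/W
  R_diatomaceous earth = L/(kA) = 0.0257/(0.0831·6.31) = 0.04901 K/W
  R_aluminium = L/(kA) = 0.00339/(171·6.31) = 3.142×10^-6 K/W
ΣR = 2.218×10^-5 + 0.04901 + 3.142×10^-6 = 0.04904 K/W
Q = ΔT/ΣR = (155 °C − 25.7 °C)/0.04904 = 2640 W

Q = 2640 W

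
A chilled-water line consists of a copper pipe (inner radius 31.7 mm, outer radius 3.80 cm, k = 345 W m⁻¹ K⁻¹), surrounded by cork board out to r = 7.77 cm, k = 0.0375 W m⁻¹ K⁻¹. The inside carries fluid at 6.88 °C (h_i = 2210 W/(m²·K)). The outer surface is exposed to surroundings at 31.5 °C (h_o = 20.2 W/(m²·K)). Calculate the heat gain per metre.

Treat each layer as a resistance in series:
  R'_conv,in = 1/(2πr h) = 1/(2π·0.0317·2210) = 0.002272 m·K/W
  R'_copper = ln(0.0380/0.0317)/(2πk) = 0.1813/(2π·345) = 8.362×10^-5 m·K/W
  R'_cork board = ln(0.0777/0.0380)/(2πk) = 0.7153/(2π·0.0375) = 3.036 m·K/W
  R'_conv,out = 1/(2πr h) = 1/(2π·0.0777·20.2) = 0.1014 m·K/W
ΣR = 0.002272 + 8.362×10^-5 + 3.036 + 0.1014 = 3.140 m·K/W
Q' = ΔT/ΣR = (6.88 °C − 31.5 °C)/3.140 = -7.84 W/m
(Negative Q' ⇒ heat flows inward; heat gain = 7.84 W/m.)

Q' = 7.84 W/m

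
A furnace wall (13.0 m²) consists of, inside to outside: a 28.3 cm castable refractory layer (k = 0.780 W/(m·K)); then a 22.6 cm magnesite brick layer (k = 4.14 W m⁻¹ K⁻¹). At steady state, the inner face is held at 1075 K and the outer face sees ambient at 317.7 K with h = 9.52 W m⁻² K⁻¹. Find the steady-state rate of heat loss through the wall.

Resistance network (inner→outer):
  R_castable refractory = L/(kA) = 0.283/(0.780·13.0) = 0.02791 K/W
  R_magnesite brick = L/(kA) = 0.226/(4.14·13.0) = 0.004199 K/W
  R_conv,out = 1/(hA) = 1/(9.52·13.0) = 0.008080 K/W
ΣR = 0.02791 + 0.004199 + 0.008080 = 0.04019 K/W
Q = ΔT/ΣR = (1075 K − 317.7 K)/0.04019 = 18800 W

Q = 18.8 kW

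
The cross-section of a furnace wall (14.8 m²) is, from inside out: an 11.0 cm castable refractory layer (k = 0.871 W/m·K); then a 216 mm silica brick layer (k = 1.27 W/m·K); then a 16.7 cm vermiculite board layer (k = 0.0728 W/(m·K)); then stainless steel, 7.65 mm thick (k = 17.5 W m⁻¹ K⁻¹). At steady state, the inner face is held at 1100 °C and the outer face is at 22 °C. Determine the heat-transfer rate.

Resistance network (inner→outer):
  R_castable refractory = L/(kA) = 0.110/(0.871·14.8) = 0.008533 K/W
  R_silica brick = L/(kA) = 0.216/(1.27·14.8) = 0.01149 K/W
  R_vermiculite board = L/(kA) = 0.167/(0.0728·14.8) = 0.1550 K/W
  R_stainless steel = L/(kA) = 0.00765/(17.5·14.8) = 2.954×10^-5 K/W
ΣR = 0.008533 + 0.01149 + 0.1550 + 2.954×10^-5 = 0.1751 K/W
Q = ΔT/ΣR = (1100 °C − 22 °C)/0.1751 = 6160 W

Q = 6160 W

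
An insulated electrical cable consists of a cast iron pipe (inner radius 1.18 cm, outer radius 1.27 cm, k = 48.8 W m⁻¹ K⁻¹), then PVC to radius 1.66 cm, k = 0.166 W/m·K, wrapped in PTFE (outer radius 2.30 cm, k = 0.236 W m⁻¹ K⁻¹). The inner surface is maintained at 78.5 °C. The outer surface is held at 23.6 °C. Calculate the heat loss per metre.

Resistance network (inner→outer):
  R'_cast iron = ln(0.0127/0.0118)/(2πk) = 0.07350/(2π·48.8) = 2.397×10^-4 m·K/W
  R'_PVC = ln(0.0166/0.0127)/(2πk) = 0.2678/(2π·0.166) = 0.2568 m·K/W
  R'_PTFE = ln(0.0230/0.0166)/(2πk) = 0.3261/(2π·0.236) = 0.2199 m·K/W
ΣR = 2.397×10^-4 + 0.2568 + 0.2199 = 0.4769 m·K/W
Q' = ΔT/ΣR = (78.5 °C − 23.6 °C)/0.4769 = 115 W/m

Q' = 115 W/m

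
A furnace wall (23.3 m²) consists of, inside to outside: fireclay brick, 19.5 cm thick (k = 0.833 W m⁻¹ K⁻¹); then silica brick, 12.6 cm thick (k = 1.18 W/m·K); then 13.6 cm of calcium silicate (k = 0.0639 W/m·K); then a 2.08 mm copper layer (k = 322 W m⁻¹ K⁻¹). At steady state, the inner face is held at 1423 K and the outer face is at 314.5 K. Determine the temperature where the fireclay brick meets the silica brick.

Treat each layer as a resistance in series:
  R_fireclay brick = L/(kA) = 0.195/(0.833·23.3) = 0.01005 K/W
  R_silica brick = L/(kA) = 0.126/(1.18·23.3) = 0.004583 K/W
  R_calcium silicate = L/(kA) = 0.136/(0.0639·23.3) = 0.09134 K/W
  R_copper = L/(kA) = 0.00208/(322·23.3) = 2.772×10^-7 K/W
ΣR = 0.01005 + 0.004583 + 0.09134 + 2.772×10^-7 = 0.1060 K/W
Q = ΔT/ΣR = (1423 K − 314.5 K)/0.1060 = 10460 W
From the inner boundary to the fireclay brick/silica brick interface, ΣR_partial = 0.01005 K/W.
T_interface = T_in − Q·ΣR_partial = 1423 K − (10460)(0.01005) = 1318 K

T = 1318 K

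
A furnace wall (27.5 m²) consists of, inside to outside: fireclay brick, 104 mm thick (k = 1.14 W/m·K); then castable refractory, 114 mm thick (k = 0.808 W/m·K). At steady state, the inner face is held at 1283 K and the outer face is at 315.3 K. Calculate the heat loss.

Q = 1.15×10^5 W

Treat each layer as a resistance in series:
  R_fireclay brick = L/(kA) = 0.104/(1.14·27.5) = 0.003317 K/W
  R_castable refractory = L/(kA) = 0.114/(0.808·27.5) = 0.005131 K/W
ΣR = 0.003317 + 0.005131 = 0.008448 K/W
Q = ΔT/ΣR = (1283 K − 315.3 K)/0.008448 = 1.15×10^5 W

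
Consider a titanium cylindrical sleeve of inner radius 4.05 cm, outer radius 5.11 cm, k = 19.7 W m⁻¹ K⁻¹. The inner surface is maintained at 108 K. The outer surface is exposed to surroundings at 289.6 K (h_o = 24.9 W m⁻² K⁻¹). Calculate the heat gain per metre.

Q' = 1430 W/m

Series thermal resistances, inner to outer:
  R'_titanium = ln(0.0511/0.0405)/(2πk) = 0.2325/(2π·19.7) = 0.001878 m·K/W
  R'_conv,out = 1/(2πr h) = 1/(2π·0.0511·24.9) = 0.1251 m·K/W
ΣR = 0.001878 + 0.1251 = 0.1270 m·K/W
Q' = ΔT/ΣR = (108 K − 289.6 K)/0.1270 = -1430 W/m
(Negative Q' ⇒ heat flows inward; heat gain = 1430 W/m.)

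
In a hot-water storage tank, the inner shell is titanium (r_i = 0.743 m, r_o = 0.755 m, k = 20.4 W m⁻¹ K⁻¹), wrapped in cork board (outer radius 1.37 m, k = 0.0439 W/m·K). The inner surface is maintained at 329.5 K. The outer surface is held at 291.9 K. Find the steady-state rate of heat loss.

Q = 34.9 W

Series thermal resistances, inner to outer:
  R_titanium = (1/0.743 − 1/0.755)/(4πk) = 0.02139/(4π·20.4) = 8.345×10^-5 K/W
  R_cork board = (1/0.755 − 1/1.37)/(4πk) = 0.5946/(4π·0.0439) = 1.078 K/W
ΣR = 8.345×10^-5 + 1.078 = 1.078 K/W
Q = ΔT/ΣR = (329.5 K − 291.9 K)/1.078 = 34.9 W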